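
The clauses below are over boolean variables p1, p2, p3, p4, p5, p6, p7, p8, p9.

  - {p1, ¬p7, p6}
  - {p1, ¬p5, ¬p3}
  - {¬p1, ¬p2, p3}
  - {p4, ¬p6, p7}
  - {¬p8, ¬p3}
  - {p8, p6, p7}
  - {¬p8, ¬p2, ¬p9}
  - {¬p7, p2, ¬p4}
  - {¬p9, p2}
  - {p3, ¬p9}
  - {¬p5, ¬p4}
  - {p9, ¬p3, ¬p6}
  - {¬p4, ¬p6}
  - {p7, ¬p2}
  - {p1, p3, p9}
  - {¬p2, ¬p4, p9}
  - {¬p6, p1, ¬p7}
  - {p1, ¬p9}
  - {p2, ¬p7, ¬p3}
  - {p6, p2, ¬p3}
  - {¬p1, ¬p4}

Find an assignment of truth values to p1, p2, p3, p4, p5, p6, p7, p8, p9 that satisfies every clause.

p1=T, p2=F, p3=F, p4=F, p5=F, p6=F, p7=F, p8=T, p9=F

Check each clause:
  1. {¬p7, p6, p1} — p1 is true.
  2. {p1, ¬p3, ¬p5} — p1 is true.
  3. {¬p1, ¬p2, p3} — ¬p2 is true.
  4. {p7, ¬p6, p4} — ¬p6 is true.
  5. {¬p3, ¬p8} — ¬p3 is true.
  6. {p8, p7, p6} — p8 is true.
  7. {¬p8, ¬p2, ¬p9} — ¬p2 is true.
  8. {¬p4, ¬p7, p2} — ¬p7 is true.
  9. {¬p9, p2} — ¬p9 is true.
  10. {p3, ¬p9} — ¬p9 is true.
  11. {¬p5, ¬p4} — ¬p5 is true.
  12. {¬p3, ¬p6, p9} — ¬p6 is true.
  13. {¬p4, ¬p6} — ¬p6 is true.
  14. {p7, ¬p2} — ¬p2 is true.
  15. {p9, p3, p1} — p1 is true.
  16. {¬p4, p9, ¬p2} — ¬p4 is true.
  17. {¬p7, p1, ¬p6} — ¬p7 is true.
  18. {p1, ¬p9} — p1 is true.
  19. {¬p7, ¬p3, p2} — ¬p7 is true.
  20. {p6, p2, ¬p3} — ¬p3 is true.
  21. {¬p1, ¬p4} — ¬p4 is true.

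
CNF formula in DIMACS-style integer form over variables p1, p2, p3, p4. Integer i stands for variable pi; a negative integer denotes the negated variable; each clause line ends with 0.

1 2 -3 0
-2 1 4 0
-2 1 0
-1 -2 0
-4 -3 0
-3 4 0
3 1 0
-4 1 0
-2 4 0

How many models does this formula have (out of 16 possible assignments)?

2

Satisfying assignments:
  p1=T p2=F p3=F p4=F
  p1=T p2=F p3=F p4=T
Count: 2.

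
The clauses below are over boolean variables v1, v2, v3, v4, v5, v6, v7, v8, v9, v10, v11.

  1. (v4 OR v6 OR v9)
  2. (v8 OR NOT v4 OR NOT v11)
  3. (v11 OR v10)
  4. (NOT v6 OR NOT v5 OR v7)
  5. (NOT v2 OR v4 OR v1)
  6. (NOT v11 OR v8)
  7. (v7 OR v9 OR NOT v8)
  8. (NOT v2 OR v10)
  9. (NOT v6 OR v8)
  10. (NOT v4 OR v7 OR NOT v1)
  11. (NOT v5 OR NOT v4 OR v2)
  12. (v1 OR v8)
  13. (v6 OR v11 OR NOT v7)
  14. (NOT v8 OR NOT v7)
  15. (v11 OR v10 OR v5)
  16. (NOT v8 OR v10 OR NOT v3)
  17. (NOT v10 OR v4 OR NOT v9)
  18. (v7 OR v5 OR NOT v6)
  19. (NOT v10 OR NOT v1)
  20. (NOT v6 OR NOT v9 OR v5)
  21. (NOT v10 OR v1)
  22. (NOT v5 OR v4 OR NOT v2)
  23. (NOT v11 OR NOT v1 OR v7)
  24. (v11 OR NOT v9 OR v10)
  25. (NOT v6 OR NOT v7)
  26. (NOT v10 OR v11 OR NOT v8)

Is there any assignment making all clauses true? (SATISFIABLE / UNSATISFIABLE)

SATISFIABLE

v3 occurs only negated in the remaining clauses — set v3 = False.
Branch on v1: take v1 = False.
  then v8 is forced to True.
  then v7 is forced to False.
  then v9 is forced to True.
  then v10 is forced to False.
  then v11 is forced to True.
  then v2 is forced to False.
For the remaining variables, v4 = False, v5 = True, v6 = False works.
Every clause has at least one true literal under this assignment.
So v1 = False, v2 = False, v3 = False, v4 = False, v5 = True, v6 = False, v7 = False, v8 = True, v9 = True, v10 = False, v11 = True is a satisfying assignment.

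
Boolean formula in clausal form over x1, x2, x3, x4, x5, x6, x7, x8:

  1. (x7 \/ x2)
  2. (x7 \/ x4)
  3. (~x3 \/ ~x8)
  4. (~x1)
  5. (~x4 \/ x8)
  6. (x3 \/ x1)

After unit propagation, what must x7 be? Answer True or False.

True

(~x1) stands alone — x1 = False.
(x1 \/ x3) with x1 = False leaves only x3, so x3 = True.
(~x8 \/ ~x3): since x3 = True, the clause reduces to (~x8). x8 = False.
From (x8 \/ ~x4) and x8 = False: x4 = False.
(x4 \/ x7): since x4 = False, the clause reduces to (x7). x7 = True.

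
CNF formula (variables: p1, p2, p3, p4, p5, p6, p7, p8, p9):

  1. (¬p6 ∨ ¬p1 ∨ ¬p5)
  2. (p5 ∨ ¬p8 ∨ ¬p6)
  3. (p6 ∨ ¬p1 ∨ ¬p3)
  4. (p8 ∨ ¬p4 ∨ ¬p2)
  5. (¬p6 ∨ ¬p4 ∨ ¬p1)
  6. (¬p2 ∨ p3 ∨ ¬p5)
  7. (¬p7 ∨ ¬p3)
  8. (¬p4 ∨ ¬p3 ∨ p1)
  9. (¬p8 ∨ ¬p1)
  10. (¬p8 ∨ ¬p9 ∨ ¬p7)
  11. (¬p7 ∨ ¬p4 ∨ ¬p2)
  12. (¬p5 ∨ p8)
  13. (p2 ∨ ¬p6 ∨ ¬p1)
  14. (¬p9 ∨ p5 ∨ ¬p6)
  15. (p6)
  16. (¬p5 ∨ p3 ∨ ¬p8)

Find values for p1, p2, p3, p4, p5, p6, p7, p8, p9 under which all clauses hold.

p1 = True, p2 = True, p3 = True, p4 = False, p5 = False, p6 = True, p7 = False, p8 = False, p9 = False

Check each clause:
  1. (¬p5 ∨ ¬p1 ∨ ¬p6) — ¬p5 is true.
  2. (¬p6 ∨ p5 ∨ ¬p8) — ¬p8 is true.
  3. (¬p1 ∨ p6 ∨ ¬p3) — p6 is true.
  4. (p8 ∨ ¬p2 ∨ ¬p4) — ¬p4 is true.
  5. (¬p1 ∨ ¬p6 ∨ ¬p4) — ¬p4 is true.
  6. (¬p5 ∨ ¬p2 ∨ p3) — p3 is true.
  7. (¬p7 ∨ ¬p3) — ¬p7 is true.
  8. (p1 ∨ ¬p3 ∨ ¬p4) — p1 is true.
  9. (¬p1 ∨ ¬p8) — ¬p8 is true.
  10. (¬p9 ∨ ¬p7 ∨ ¬p8) — ¬p8 is true.
  11. (¬p4 ∨ ¬p2 ∨ ¬p7) — ¬p7 is true.
  12. (p8 ∨ ¬p5) — ¬p5 is true.
  13. (¬p6 ∨ ¬p1 ∨ p2) — p2 is true.
  14. (p5 ∨ ¬p6 ∨ ¬p9) — ¬p9 is true.
  15. (p6) — p6 is true.
  16. (p3 ∨ ¬p5 ∨ ¬p8) — ¬p8 is true.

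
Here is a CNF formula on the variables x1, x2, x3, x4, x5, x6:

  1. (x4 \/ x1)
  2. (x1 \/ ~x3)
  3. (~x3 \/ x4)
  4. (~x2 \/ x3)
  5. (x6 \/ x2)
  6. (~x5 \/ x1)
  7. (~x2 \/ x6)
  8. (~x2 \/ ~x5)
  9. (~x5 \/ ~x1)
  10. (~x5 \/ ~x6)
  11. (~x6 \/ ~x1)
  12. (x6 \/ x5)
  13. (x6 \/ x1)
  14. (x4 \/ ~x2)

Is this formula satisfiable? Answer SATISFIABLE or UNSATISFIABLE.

SATISFIABLE

x4 occurs only positively in the remaining clauses — set x4 = True.
Branch on x1: take x1 = False.
  then x3 is forced to False.
  then x2 is forced to False.
  then x6 is forced to True.
  then x5 is forced to False.
So x1=0, x2=0, x3=0, x4=1, x5=0, x6=1 is a satisfying assignment.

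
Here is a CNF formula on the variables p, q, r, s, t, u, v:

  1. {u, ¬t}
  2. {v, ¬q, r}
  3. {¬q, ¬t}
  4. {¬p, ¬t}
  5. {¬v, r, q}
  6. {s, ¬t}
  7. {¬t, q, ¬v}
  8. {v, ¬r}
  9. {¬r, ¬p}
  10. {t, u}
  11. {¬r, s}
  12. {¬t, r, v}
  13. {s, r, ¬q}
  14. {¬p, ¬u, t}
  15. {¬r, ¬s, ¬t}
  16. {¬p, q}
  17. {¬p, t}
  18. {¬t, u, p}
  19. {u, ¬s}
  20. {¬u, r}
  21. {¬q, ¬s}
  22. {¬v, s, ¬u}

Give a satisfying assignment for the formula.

Set p = False and propagate.
For the remaining variables, q = False, r = True, s = True, t = False, u = True, v = True works.
Every clause has at least one true literal under this assignment.
Check each clause:
  1. {¬t, u} — ¬t is true.
  2. {r, ¬q, v} — r is true.
  3. {¬t, ¬q} — ¬t is true.
  4. {¬p, ¬t} — ¬t is true.
  5. {¬v, r, q} — r is true.
  6. {¬t, s} — ¬t is true.
  7. {¬v, ¬t, q} — ¬t is true.
  8. {v, ¬r} — v is true.
  9. {¬r, ¬p} — ¬p is true.
  10. {t, u} — u is true.
  11. {s, ¬r} — s is true.
  12. {v, ¬t, r} — r is true.
  13. {¬q, r, s} — r is true.
  14. {¬u, t, ¬p} — ¬p is true.
  15. {¬t, ¬s, ¬r} — ¬t is true.
  16. {q, ¬p} — ¬p is true.
  17. {t, ¬p} — ¬p is true.
  18. {¬t, u, p} — ¬t is true.
  19. {¬s, u} — u is true.
  20. {¬u, r} — r is true.
  21. {¬q, ¬s} — ¬q is true.
  22. {s, ¬u, ¬v} — s is true.

p=False, q=False, r=True, s=True, t=False, u=True, v=True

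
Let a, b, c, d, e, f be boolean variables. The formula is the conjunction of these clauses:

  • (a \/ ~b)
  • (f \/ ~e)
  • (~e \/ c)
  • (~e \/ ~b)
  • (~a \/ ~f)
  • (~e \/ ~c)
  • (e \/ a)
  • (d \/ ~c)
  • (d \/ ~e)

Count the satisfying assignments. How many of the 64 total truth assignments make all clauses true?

6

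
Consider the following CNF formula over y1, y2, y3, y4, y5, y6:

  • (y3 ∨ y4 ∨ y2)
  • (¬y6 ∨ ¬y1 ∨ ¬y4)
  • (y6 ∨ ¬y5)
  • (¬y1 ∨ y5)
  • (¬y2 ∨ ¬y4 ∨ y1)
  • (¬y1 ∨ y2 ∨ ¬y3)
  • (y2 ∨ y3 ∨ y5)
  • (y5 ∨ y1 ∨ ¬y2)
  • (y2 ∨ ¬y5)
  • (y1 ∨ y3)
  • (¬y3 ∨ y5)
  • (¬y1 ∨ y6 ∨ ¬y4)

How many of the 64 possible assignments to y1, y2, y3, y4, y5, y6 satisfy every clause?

3

The models are:
  y1=0 y2=1 y3=1 y4=0 y5=1 y6=1
  y1=1 y2=1 y3=0 y4=0 y5=1 y6=1
  y1=1 y2=1 y3=1 y4=0 y5=1 y6=1
That's 3 in total.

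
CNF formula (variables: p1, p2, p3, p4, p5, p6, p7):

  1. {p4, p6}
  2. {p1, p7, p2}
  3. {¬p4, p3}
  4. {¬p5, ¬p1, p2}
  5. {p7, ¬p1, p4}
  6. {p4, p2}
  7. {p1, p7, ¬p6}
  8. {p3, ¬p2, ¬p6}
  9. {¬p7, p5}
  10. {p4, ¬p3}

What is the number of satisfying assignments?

Case analysis on p4 and p1:
  p4=T, p1=T: p6 free; 4 ways for (p2,p3,p5,p7) × 2^1 = 8.
  p4=T, p1=F: 6 of the 32 assignments to (p2,p3,p5,p6,p7) work.
  p4=F, p1=T: a clause becomes empty — 0.
  p4=F, p1=F: a clause becomes empty — 0.
Total: 8 + 6 + 0 + 0 = 14.

14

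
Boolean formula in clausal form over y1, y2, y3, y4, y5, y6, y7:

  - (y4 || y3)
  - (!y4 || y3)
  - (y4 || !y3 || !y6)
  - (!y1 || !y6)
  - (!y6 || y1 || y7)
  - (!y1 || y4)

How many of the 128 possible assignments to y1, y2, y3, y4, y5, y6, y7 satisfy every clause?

28

Split on y4, then y1.
  y4=1, y1=1: forces y3=1; y6=0; y2, y5, y7 free → 2^3 = 8.
  y4=1, y1=0: y2, y5 free; 3 ways for (y3,y6,y7) × 2^2 = 12.
  y4=0, y1=1: a clause becomes empty — 0.
  y4=0, y1=0: forces y3=1; y6=0; y2, y5, y7 free → 2^3 = 8.
Total: 8 + 12 + 0 + 8 = 28.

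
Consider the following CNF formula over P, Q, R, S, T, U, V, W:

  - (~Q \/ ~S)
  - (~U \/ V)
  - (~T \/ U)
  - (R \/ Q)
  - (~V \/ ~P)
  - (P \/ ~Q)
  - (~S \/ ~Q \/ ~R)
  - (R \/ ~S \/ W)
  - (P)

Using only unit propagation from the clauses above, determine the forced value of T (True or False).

(P) stands alone — P = True.
From (~V \/ ~P) and P = True: V = False.
(~U \/ V): since V = False, the clause reduces to (~U). U = False.
In (U \/ ~T), U is now false; ~T must hold, so T = False.

False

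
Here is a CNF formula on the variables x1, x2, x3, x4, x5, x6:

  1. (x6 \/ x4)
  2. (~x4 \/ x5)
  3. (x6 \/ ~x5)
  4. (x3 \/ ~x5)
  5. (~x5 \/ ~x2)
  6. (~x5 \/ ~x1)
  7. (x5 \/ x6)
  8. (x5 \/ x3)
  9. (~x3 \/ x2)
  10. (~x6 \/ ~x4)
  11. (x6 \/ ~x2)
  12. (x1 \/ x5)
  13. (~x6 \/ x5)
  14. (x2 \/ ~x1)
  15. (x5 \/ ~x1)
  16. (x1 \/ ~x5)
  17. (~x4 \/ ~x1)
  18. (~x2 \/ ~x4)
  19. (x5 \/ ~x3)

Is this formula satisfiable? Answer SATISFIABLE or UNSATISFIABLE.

UNSATISFIABLE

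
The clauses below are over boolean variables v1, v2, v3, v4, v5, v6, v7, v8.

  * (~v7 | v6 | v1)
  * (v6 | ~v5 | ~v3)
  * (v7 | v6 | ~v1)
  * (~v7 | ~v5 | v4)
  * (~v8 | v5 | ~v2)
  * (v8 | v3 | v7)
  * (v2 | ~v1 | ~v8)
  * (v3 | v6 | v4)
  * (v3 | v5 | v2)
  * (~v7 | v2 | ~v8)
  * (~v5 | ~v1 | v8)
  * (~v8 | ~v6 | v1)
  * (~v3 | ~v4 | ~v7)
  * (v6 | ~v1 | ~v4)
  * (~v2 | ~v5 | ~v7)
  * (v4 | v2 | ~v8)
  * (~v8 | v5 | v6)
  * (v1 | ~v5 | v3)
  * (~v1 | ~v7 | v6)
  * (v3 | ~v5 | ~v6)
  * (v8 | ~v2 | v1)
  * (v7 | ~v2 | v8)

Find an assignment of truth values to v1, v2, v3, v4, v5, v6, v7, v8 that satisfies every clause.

Try v1 = False.
Branch on v2: take v2 = False.
Set v3 = True and propagate.
For the remaining variables, v4 = True, v5 = False, v6 = True, v7 = False, v8 = False works.
Every clause has at least one true literal under this assignment.
Check each clause:
  1. (v6 | v1 | ~v7) — ~v7 is true.
  2. (~v3 | v6 | ~v5) — ~v5 is true.
  3. (v6 | ~v1 | v7) — ~v1 is true.
  4. (~v7 | ~v5 | v4) — ~v7 is true.
  5. (v5 | ~v2 | ~v8) — ~v8 is true.
  6. (v8 | v3 | v7) — v3 is true.
  7. (~v1 | v2 | ~v8) — ~v8 is true.
  8. (v3 | v4 | v6) — v3 is true.
  9. (v5 | v2 | v3) — v3 is true.
  10. (~v8 | v2 | ~v7) — ~v8 is true.
  11. (v8 | ~v1 | ~v5) — ~v5 is true.
  12. (~v8 | v1 | ~v6) — ~v8 is true.
  13. (~v3 | ~v7 | ~v4) — ~v7 is true.
  14. (~v4 | v6 | ~v1) — ~v1 is true.
  15. (~v5 | ~v2 | ~v7) — ~v7 is true.
  16. (v4 | v2 | ~v8) — ~v8 is true.
  17. (v6 | ~v8 | v5) — ~v8 is true.
  18. (v3 | v1 | ~v5) — v3 is true.
  19. (~v7 | v6 | ~v1) — ~v7 is true.
  20. (~v6 | ~v5 | v3) — v3 is true.
  21. (~v2 | v1 | v8) — ~v2 is true.
  22. (~v2 | v7 | v8) — ~v2 is true.

v1=False, v2=False, v3=True, v4=True, v5=False, v6=True, v7=False, v8=False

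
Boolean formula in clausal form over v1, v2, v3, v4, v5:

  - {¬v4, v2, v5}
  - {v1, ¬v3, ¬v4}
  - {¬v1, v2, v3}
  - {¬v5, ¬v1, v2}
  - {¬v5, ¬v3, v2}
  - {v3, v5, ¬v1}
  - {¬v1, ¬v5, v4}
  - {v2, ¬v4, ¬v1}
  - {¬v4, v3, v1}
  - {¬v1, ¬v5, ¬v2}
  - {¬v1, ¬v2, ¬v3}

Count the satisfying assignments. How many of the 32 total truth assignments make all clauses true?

Satisfying assignments:
  v1=F v2=F v3=F v4=F v5=F
  v1=F v2=F v3=F v4=F v5=T
  v1=F v2=F v3=T v4=F v5=F
  v1=F v2=T v3=F v4=F v5=F
  v1=F v2=T v3=F v4=F v5=T
  v1=F v2=T v3=T v4=F v5=F
  v1=F v2=T v3=T v4=F v5=T
  v1=T v2=F v3=T v4=F v5=F
That's 8 in total.

8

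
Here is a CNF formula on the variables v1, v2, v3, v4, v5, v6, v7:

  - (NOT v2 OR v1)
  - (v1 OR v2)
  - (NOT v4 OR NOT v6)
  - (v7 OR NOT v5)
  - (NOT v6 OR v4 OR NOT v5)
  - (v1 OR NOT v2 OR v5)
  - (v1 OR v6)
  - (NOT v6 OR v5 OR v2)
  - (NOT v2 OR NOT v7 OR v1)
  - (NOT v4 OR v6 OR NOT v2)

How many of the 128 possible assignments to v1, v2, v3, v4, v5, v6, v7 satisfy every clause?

22

Case analysis on v2 and v1:
  v2=1, v1=1: v3 free; 5 ways for (v4,v5,v6,v7) × 2^1 = 10.
  v2=1, v1=0: a clause becomes empty — 0.
  v2=0, v1=1: v3, v4 free; 3 ways for (v5,v6,v7) × 2^2 = 12.
  v2=0, v1=0: a clause becomes empty — 0.
Total: 10 + 0 + 12 + 0 = 22.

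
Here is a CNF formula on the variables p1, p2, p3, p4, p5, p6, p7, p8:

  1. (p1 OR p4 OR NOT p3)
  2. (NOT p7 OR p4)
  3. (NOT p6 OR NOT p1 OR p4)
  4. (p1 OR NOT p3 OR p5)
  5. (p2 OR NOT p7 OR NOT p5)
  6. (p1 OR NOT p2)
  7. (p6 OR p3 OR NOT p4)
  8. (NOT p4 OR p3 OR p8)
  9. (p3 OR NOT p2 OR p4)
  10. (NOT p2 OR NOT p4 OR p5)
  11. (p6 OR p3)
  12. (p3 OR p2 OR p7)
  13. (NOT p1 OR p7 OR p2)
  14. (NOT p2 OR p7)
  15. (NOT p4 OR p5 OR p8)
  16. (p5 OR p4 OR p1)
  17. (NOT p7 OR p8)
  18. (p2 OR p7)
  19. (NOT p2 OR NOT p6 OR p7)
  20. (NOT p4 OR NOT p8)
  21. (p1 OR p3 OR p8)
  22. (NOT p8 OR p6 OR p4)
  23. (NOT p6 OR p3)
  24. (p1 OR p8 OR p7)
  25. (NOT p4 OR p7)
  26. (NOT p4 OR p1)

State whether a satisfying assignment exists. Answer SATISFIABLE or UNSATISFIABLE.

UNSATISFIABLE

p4 = True:
  propagation gives p8=False, p3=True, p5=True, p7=False; an empty clause results — contradiction.
p4 = False:
  propagation gives p7=False, p2=False; an empty clause results — contradiction.
Every branch closes, so no satisfying assignment exists.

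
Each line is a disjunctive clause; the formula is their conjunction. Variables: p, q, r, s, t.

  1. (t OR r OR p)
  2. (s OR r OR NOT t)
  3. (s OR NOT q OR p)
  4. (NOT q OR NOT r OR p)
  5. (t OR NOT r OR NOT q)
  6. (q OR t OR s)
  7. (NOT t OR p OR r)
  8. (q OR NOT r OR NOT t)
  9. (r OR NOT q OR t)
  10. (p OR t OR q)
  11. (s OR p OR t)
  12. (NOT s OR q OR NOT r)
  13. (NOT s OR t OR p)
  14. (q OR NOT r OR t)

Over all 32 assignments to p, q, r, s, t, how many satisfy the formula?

5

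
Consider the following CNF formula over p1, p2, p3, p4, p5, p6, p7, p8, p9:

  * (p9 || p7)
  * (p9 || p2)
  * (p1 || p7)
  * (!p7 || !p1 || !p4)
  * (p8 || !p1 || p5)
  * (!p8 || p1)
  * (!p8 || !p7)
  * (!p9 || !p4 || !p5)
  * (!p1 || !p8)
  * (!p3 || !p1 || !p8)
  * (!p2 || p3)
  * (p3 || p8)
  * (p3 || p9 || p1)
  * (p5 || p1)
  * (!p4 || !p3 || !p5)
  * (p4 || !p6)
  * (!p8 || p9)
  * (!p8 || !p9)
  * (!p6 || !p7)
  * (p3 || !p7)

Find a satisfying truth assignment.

p1=True, p2=True, p3=True, p4=False, p5=True, p6=False, p7=False, p8=False, p9=True

Pure literal: p6 appears only negated; assign p6 = False.
Branch on p1: take p1 = True.
  then p8 is forced to False.
  then p5 is forced to True.
  then p3 is forced to True.
  then p4 is forced to False.
Set p2 = True and propagate.
For the remaining variables, p7 = False, p9 = True works.
Check each clause:
  1. (p9 || p7) — p9 is true.
  2. (p2 || p9) — p9 is true.
  3. (p7 || p1) — p1 is true.
  4. (!p7 || !p4 || !p1) — !p7 is true.
  5. (p8 || p5 || !p1) — p5 is true.
  6. (p1 || !p8) — !p8 is true.
  7. (!p7 || !p8) — !p8 is true.
  8. (!p4 || !p9 || !p5) — !p4 is true.
  9. (!p8 || !p1) — !p8 is true.
  10. (!p3 || !p8 || !p1) — !p8 is true.
  11. (!p2 || p3) — p3 is true.
  12. (p8 || p3) — p3 is true.
  13. (p1 || p3 || p9) — p9 is true.
  14. (p5 || p1) — p1 is true.
  15. (!p5 || !p3 || !p4) — !p4 is true.
  16. (p4 || !p6) — !p6 is true.
  17. (p9 || !p8) — !p8 is true.
  18. (!p8 || !p9) — !p8 is true.
  19. (!p6 || !p7) — !p7 is true.
  20. (p3 || !p7) — !p7 is true.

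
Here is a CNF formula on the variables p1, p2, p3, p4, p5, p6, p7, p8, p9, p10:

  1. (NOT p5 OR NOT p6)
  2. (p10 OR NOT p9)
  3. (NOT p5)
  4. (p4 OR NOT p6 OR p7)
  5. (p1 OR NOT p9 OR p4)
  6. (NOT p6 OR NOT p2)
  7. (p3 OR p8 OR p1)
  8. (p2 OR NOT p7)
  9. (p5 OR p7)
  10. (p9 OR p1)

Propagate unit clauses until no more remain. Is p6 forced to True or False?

False

(NOT p5) stands alone — p5 = False.
From (p7 OR p5) and p5 = False: p7 = True.
(NOT p7 OR p2): since p7 = True, the clause reduces to (p2). p2 = True.
(NOT p6 OR NOT p2) with p2 = True leaves only NOT p6, so p6 = False.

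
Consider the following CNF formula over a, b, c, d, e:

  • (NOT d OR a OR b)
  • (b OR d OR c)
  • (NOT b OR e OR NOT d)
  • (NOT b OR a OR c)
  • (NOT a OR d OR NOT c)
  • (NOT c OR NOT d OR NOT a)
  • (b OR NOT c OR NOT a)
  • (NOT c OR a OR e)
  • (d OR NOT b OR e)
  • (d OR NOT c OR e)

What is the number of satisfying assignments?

7

Split on c, then d.
  c=T, d=T: remaining (a,b,e) ∈ {(F,T,T)} — 1.
  c=T, d=F: remaining (a,b,e) ∈ {(F,F,T); (F,T,T)} — 2.
  c=F, d=T: remaining (a,b,e) ∈ {(T,F,F); (T,F,T); (T,T,T)} — 3.
  c=F, d=F: remaining (a,b,e) ∈ {(T,T,T)} — 1.
Total: 1 + 2 + 3 + 1 = 7.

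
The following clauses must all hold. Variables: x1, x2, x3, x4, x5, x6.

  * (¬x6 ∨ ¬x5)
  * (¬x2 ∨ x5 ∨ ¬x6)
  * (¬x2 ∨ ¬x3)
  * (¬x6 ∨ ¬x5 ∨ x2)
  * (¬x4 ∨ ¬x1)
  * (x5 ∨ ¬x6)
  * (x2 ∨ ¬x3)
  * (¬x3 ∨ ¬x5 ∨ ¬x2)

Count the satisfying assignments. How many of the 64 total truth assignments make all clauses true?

12

Case analysis on x2 and x5:
  x2=1, x5=1: remaining (x1,x3,x4,x6) ∈ {(0,0,0,0); (0,0,1,0); (1,0,0,0)} — 3.
  x2=1, x5=0: remaining (x1,x3,x4,x6) ∈ {(0,0,0,0); (0,0,1,0); (1,0,0,0)} — 3.
  x2=0, x5=1: remaining (x1,x3,x4,x6) ∈ {(0,0,0,0); (0,0,1,0); (1,0,0,0)} — 3.
  x2=0, x5=0: remaining (x1,x3,x4,x6) ∈ {(0,0,0,0); (0,0,1,0); (1,0,0,0)} — 3.
Total: 3 + 3 + 3 + 3 = 12.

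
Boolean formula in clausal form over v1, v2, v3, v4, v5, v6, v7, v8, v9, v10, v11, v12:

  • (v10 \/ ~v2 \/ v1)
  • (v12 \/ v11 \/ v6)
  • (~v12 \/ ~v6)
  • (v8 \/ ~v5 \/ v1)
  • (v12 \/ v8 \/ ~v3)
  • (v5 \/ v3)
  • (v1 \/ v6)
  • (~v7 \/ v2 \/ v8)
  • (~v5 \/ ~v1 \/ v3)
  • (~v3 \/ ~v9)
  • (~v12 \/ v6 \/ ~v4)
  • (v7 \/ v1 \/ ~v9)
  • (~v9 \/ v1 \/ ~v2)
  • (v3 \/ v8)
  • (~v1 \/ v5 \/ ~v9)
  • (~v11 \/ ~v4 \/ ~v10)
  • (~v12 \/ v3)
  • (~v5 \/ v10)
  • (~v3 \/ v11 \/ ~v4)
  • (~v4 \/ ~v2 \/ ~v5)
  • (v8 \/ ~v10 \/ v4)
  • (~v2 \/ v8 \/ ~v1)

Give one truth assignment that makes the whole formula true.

Pure literal: v8 appears only positively; assign v8 = True.
v9 occurs only negated in the remaining clauses — set v9 = False.
Branch on v1: take v1 = False.
  then v6 is forced to True.
  then v12 is forced to False.
Set v2 = False and propagate.
For the remaining variables, v3 = True, v4 = False, v5 = True, v7 = True, v10 = True, v11 = True works.

v1 = False, v2 = False, v3 = True, v4 = False, v5 = True, v6 = True, v7 = True, v8 = True, v9 = False, v10 = True, v11 = True, v12 = False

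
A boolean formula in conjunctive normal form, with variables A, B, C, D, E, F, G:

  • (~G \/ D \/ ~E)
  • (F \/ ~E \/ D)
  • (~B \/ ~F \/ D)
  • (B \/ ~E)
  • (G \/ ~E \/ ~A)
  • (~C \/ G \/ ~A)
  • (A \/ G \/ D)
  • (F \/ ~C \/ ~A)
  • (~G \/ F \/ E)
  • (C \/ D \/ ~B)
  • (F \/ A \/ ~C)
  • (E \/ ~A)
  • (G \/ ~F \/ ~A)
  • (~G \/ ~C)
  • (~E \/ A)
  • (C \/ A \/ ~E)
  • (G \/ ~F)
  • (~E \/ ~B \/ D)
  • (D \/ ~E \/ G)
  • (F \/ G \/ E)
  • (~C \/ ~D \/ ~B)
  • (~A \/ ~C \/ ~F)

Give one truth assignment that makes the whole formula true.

A=0, B=0, C=0, D=0, E=0, F=1, G=1

Check each clause:
  1. (~G \/ ~E \/ D) — ~E is true.
  2. (~E \/ D \/ F) — ~E is true.
  3. (~B \/ D \/ ~F) — ~B is true.
  4. (~E \/ B) — ~E is true.
  5. (~E \/ G \/ ~A) — ~E is true.
  6. (~C \/ ~A \/ G) — ~C is true.
  7. (G \/ D \/ A) — G is true.
  8. (~A \/ ~C \/ F) — ~C is true.
  9. (F \/ ~G \/ E) — F is true.
  10. (D \/ ~B \/ C) — ~B is true.
  11. (A \/ F \/ ~C) — ~C is true.
  12. (~A \/ E) — ~A is true.
  13. (G \/ ~A \/ ~F) — ~A is true.
  14. (~C \/ ~G) — ~C is true.
  15. (A \/ ~E) — ~E is true.
  16. (A \/ C \/ ~E) — ~E is true.
  17. (~F \/ G) — G is true.
  18. (D \/ ~B \/ ~E) — ~E is true.
  19. (G \/ D \/ ~E) — ~E is true.
  20. (G \/ F \/ E) — F is true.
  21. (~C \/ ~B \/ ~D) — ~D is true.
  22. (~F \/ ~C \/ ~A) — ~C is true.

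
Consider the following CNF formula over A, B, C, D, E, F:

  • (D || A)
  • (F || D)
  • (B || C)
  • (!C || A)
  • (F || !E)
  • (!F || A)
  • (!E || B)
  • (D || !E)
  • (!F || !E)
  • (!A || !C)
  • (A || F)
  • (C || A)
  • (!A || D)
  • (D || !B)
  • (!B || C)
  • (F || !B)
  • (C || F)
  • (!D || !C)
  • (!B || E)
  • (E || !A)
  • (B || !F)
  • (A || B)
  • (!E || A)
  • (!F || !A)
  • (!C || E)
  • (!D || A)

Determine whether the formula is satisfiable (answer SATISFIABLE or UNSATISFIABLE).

UNSATISFIABLE

A = True:
  propagation gives C=False, B=True; an empty clause results — contradiction.
A = False:
  propagation gives D=True; an empty clause results — contradiction.
Every branch closes, so no satisfying assignment exists.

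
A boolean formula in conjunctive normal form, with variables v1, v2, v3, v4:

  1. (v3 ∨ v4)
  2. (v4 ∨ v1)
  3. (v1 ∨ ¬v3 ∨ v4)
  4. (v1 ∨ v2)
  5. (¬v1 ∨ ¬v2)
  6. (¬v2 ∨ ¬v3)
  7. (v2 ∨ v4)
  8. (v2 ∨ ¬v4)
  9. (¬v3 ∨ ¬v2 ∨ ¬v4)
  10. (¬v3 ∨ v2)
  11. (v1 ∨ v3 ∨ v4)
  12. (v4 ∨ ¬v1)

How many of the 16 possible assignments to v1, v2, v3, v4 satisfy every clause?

Satisfying assignments:
  v1=F v2=T v3=F v4=T
Count: 1.

1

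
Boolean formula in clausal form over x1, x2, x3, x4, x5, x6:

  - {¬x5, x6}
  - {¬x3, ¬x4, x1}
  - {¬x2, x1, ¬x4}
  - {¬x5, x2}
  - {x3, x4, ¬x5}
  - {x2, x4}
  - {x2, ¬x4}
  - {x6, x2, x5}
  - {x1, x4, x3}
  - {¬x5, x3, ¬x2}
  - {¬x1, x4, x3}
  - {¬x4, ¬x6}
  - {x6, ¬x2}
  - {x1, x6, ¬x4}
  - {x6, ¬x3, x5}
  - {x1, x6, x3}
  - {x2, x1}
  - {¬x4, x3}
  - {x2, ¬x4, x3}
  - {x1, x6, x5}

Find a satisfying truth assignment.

x1=True  x2=True  x3=True  x4=False  x5=False  x6=True

Check each clause:
  1. {x6, ¬x5} — ¬x5 is true.
  2. {¬x3, ¬x4, x1} — x1 is true.
  3. {¬x4, ¬x2, x1} — x1 is true.
  4. {x2, ¬x5} — x2 is true.
  5. {¬x5, x4, x3} — x3 is true.
  6. {x4, x2} — x2 is true.
  7. {x2, ¬x4} — x2 is true.
  8. {x2, x5, x6} — x2 is true.
  9. {x1, x4, x3} — x1 is true.
  10. {¬x5, x3, ¬x2} — x3 is true.
  11. {x3, x4, ¬x1} — x3 is true.
  12. {¬x6, ¬x4} — ¬x4 is true.
  13. {¬x2, x6} — x6 is true.
  14. {x1, x6, ¬x4} — x1 is true.
  15. {x6, ¬x3, x5} — x6 is true.
  16. {x1, x6, x3} — x1 is true.
  17. {x1, x2} — x1 is true.
  18. {x3, ¬x4} — x3 is true.
  19. {x3, ¬x4, x2} — x2 is true.
  20. {x6, x5, x1} — x1 is true.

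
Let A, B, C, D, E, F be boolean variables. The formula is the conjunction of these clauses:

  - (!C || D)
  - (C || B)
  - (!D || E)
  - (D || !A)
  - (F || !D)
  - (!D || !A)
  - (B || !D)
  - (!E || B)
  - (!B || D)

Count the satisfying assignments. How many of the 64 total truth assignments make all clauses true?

Satisfying assignments:
  A=F B=T C=F D=T E=T F=T
  A=F B=T C=T D=T E=T F=T
Count: 2.

2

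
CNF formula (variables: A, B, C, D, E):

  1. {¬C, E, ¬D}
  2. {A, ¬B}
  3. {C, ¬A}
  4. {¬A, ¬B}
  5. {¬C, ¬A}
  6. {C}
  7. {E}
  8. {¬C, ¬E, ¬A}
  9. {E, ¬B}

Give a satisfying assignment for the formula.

Unit propagation: (C) forces C = True.
(¬A) is a unit clause, so A = False.
The clause (¬B) is unit: B must be False.
The clause (E) is unit: E must be True.
D is now unconstrained; take D = True.
Check each clause:
  1. {¬D, ¬C, E} — E is true.
  2. {¬B, A} — ¬B is true.
  3. {¬A, C} — C is true.
  4. {¬B, ¬A} — ¬A is true.
  5. {¬A, ¬C} — ¬A is true.
  6. {C} — C is true.
  7. {E} — E is true.
  8. {¬C, ¬E, ¬A} — ¬A is true.
  9. {E, ¬B} — E is true.

A = False, B = False, C = True, D = True, E = True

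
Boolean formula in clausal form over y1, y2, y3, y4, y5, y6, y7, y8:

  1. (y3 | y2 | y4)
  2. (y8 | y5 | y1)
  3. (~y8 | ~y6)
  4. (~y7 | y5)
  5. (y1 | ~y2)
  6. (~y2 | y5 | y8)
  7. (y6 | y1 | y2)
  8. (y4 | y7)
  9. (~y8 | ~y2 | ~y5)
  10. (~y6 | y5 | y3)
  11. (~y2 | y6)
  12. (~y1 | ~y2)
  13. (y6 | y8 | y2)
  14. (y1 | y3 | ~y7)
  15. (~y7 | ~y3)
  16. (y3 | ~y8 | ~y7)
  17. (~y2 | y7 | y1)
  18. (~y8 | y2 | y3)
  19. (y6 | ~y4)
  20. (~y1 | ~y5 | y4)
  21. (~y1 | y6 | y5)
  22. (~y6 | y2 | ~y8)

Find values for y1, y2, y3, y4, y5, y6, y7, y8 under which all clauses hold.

y1=T, y2=F, y3=F, y4=T, y5=T, y6=T, y7=F, y8=F

Check each clause:
  1. (y2 | y3 | y4) — y4 is true.
  2. (y5 | y1 | y8) — y1 is true.
  3. (~y8 | ~y6) — ~y8 is true.
  4. (~y7 | y5) — ~y7 is true.
  5. (~y2 | y1) — y1 is true.
  6. (y5 | ~y2 | y8) — y5 is true.
  7. (y1 | y2 | y6) — y1 is true.
  8. (y4 | y7) — y4 is true.
  9. (~y8 | ~y2 | ~y5) — ~y8 is true.
  10. (~y6 | y3 | y5) — y5 is true.
  11. (~y2 | y6) — ~y2 is true.
  12. (~y1 | ~y2) — ~y2 is true.
  13. (y6 | y2 | y8) — y6 is true.
  14. (~y7 | y3 | y1) — y1 is true.
  15. (~y7 | ~y3) — ~y7 is true.
  16. (~y8 | ~y7 | y3) — ~y8 is true.
  17. (y1 | ~y2 | y7) — y1 is true.
  18. (y3 | y2 | ~y8) — ~y8 is true.
  19. (~y4 | y6) — y6 is true.
  20. (~y1 | ~y5 | y4) — y4 is true.
  21. (~y1 | y5 | y6) — y5 is true.
  22. (~y6 | y2 | ~y8) — ~y8 is true.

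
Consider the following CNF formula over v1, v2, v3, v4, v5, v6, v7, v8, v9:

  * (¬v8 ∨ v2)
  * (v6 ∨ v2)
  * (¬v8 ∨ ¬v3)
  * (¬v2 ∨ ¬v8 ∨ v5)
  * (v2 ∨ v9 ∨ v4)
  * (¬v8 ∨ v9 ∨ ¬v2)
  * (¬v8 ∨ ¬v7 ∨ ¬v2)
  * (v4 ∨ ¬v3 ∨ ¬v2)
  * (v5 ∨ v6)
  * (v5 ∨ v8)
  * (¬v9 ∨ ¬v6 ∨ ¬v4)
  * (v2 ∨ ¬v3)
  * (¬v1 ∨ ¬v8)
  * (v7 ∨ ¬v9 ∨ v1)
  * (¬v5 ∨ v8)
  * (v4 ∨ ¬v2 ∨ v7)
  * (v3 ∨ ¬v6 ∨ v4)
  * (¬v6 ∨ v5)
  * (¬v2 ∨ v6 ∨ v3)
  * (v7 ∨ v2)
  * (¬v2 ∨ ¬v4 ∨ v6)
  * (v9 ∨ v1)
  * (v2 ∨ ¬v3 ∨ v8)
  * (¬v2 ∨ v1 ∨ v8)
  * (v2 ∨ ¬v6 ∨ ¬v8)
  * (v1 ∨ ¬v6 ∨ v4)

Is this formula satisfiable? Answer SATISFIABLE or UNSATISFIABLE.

UNSATISFIABLE

v2 = True:
  v8 = True:
    propagation gives v3=False, v5=True, v9=True, v7=False; an empty clause results — contradiction.
  v8 = False:
    propagation gives v5=True; an empty clause results — contradiction.
v2 = False:
  propagation gives v8=False, v6=True, v5=True; an empty clause results — contradiction.
Every branch closes, so no satisfying assignment exists.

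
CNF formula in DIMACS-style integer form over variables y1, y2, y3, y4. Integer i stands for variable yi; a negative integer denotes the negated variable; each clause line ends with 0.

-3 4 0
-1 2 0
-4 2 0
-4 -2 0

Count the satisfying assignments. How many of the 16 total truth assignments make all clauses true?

3

The models are:
  y1=0 y2=0 y3=0 y4=0
  y1=0 y2=1 y3=0 y4=0
  y1=1 y2=1 y3=0 y4=0
That's 3 in total.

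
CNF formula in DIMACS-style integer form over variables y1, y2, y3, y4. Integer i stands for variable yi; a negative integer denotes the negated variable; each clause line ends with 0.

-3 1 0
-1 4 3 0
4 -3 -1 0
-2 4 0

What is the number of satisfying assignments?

Split on y1, then y3.
  y1=1, y3=1: remaining (y2,y4) ∈ {(0,1); (1,1)} — 2.
  y1=1, y3=0: remaining (y2,y4) ∈ {(0,1); (1,1)} — 2.
  y1=0, y3=1: a clause becomes empty — 0.
  y1=0, y3=0: remaining (y2,y4) ∈ {(0,0); (0,1); (1,1)} — 3.
Total: 2 + 2 + 0 + 3 = 7.

7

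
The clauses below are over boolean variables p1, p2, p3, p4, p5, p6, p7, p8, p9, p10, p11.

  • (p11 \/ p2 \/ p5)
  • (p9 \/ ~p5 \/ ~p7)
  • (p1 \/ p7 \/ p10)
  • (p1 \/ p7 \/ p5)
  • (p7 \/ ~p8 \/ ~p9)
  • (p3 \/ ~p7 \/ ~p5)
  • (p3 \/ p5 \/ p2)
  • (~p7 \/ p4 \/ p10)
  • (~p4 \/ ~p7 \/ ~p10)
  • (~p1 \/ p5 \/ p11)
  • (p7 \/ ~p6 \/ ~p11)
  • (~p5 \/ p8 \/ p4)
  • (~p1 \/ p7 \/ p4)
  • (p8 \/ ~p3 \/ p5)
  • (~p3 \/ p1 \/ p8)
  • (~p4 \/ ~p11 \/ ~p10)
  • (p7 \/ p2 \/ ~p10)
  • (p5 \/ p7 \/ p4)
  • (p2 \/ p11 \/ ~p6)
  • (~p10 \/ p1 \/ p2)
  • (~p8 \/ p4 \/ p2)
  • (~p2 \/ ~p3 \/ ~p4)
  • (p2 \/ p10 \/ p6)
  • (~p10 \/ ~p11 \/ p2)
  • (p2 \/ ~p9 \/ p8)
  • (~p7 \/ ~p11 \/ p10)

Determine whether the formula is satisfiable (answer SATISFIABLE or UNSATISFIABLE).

SATISFIABLE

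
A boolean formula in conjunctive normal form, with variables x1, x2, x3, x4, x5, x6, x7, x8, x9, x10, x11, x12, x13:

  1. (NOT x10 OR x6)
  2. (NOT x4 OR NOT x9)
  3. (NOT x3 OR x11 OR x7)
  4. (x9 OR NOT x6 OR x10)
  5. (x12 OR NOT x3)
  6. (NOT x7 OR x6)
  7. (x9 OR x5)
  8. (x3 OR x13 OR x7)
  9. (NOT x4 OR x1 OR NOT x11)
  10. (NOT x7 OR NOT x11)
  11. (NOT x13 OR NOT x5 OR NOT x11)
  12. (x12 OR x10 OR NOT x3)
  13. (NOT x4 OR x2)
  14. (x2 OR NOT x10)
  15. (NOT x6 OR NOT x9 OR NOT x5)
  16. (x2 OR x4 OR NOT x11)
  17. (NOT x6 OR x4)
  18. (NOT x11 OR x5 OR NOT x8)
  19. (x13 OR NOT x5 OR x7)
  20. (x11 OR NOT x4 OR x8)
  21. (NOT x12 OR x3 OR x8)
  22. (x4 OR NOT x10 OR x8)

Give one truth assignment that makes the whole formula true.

x1=True  x2=False  x3=False  x4=False  x5=True  x6=False  x7=False  x8=True  x9=False  x10=False  x11=False  x12=False  x13=True

Pure literal: x1 appears only positively; assign x1 = True.
Set x2 = False and propagate.
  then x4 is forced to False.
  then x10 is forced to False.
  then x11 is forced to False.
  then x6 is forced to False.
  then x7 is forced to False.
  then x3 is forced to False.
  then x13 is forced to True.
Set x5 = True and propagate.
The remaining clauses are satisfied by x8 = True, x9 = False, x12 = False.
Check each clause:
  1. (x6 OR NOT x10) — NOT x10 is true.
  2. (NOT x4 OR NOT x9) — NOT x4 is true.
  3. (NOT x3 OR x11 OR x7) — NOT x3 is true.
  4. (x9 OR NOT x6 OR x10) — NOT x6 is true.
  5. (x12 OR NOT x3) — NOT x3 is true.
  6. (NOT x7 OR x6) — NOT x7 is true.
  7. (x5 OR x9) — x5 is true.
  8. (x13 OR x3 OR x7) — x13 is true.
  9. (NOT x4 OR x1 OR NOT x11) — x1 is true.
  10. (NOT x7 OR NOT x11) — NOT x7 is true.
  11. (NOT x13 OR NOT x5 OR NOT x11) — NOT x11 is true.
  12. (x12 OR x10 OR NOT x3) — NOT x3 is true.
  13. (NOT x4 OR x2) — NOT x4 is true.
  14. (NOT x10 OR x2) — NOT x10 is true.
  15. (NOT x9 OR NOT x6 OR NOT x5) — NOT x6 is true.
  16. (NOT x11 OR x4 OR x2) — NOT x11 is true.
  17. (x4 OR NOT x6) — NOT x6 is true.
  18. (NOT x11 OR x5 OR NOT x8) — x5 is true.
  19. (x13 OR NOT x5 OR x7) — x13 is true.
  20. (x8 OR NOT x4 OR x11) — x8 is true.
  21. (x3 OR NOT x12 OR x8) — x8 is true.
  22. (x4 OR x8 OR NOT x10) — x8 is true.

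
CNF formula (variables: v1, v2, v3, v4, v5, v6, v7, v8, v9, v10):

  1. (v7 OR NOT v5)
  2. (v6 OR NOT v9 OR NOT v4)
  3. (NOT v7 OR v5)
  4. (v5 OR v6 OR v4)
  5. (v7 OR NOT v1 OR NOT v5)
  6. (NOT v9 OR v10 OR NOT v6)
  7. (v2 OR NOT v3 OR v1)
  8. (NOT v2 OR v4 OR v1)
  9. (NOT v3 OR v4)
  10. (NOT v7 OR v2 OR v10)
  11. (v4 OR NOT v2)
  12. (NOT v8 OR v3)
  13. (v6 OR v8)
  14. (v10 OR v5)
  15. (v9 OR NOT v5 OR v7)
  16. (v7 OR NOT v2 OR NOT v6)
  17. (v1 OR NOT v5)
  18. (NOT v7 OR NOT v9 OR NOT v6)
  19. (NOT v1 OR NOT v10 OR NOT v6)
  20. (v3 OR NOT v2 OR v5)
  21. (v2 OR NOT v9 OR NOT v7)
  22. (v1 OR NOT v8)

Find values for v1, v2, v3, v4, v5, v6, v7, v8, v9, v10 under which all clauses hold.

v1=False, v2=False, v3=False, v4=True, v5=False, v6=True, v7=False, v8=False, v9=True, v10=True

Check each clause:
  1. (v7 OR NOT v5) — NOT v5 is true.
  2. (v6 OR NOT v9 OR NOT v4) — v6 is true.
  3. (NOT v7 OR v5) — NOT v7 is true.
  4. (v6 OR v5 OR v4) — v4 is true.
  5. (NOT v5 OR NOT v1 OR v7) — NOT v5 is true.
  6. (v10 OR NOT v9 OR NOT v6) — v10 is true.
  7. (v2 OR v1 OR NOT v3) — NOT v3 is true.
  8. (v1 OR NOT v2 OR v4) — v4 is true.
  9. (v4 OR NOT v3) — v4 is true.
  10. (v2 OR v10 OR NOT v7) — NOT v7 is true.
  11. (NOT v2 OR v4) — v4 is true.
  12. (v3 OR NOT v8) — NOT v8 is true.
  13. (v6 OR v8) — v6 is true.
  14. (v5 OR v10) — v10 is true.
  15. (v9 OR v7 OR NOT v5) — v9 is true.
  16. (NOT v2 OR v7 OR NOT v6) — NOT v2 is true.
  17. (v1 OR NOT v5) — NOT v5 is true.
  18. (NOT v9 OR NOT v6 OR NOT v7) — NOT v7 is true.
  19. (NOT v6 OR NOT v1 OR NOT v10) — NOT v1 is true.
  20. (v5 OR v3 OR NOT v2) — NOT v2 is true.
  21. (NOT v9 OR v2 OR NOT v7) — NOT v7 is true.
  22. (v1 OR NOT v8) — NOT v8 is true.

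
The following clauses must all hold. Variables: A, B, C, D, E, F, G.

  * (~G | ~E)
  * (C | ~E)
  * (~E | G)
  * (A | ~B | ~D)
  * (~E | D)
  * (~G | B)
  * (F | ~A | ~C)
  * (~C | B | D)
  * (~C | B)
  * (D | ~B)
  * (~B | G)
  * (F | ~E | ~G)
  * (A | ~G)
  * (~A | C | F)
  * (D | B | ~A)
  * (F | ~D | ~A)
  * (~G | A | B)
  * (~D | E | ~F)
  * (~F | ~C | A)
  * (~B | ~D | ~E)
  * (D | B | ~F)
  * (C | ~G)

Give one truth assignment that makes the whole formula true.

A=F, B=F, C=F, D=F, E=F, F=F, G=F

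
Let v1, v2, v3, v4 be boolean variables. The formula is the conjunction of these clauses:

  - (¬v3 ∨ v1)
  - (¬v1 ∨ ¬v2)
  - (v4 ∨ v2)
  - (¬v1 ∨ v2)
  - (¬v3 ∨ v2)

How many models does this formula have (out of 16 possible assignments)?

3

Satisfying assignments:
  v1=F v2=F v3=F v4=T
  v1=F v2=T v3=F v4=F
  v1=F v2=T v3=F v4=T
Count: 3.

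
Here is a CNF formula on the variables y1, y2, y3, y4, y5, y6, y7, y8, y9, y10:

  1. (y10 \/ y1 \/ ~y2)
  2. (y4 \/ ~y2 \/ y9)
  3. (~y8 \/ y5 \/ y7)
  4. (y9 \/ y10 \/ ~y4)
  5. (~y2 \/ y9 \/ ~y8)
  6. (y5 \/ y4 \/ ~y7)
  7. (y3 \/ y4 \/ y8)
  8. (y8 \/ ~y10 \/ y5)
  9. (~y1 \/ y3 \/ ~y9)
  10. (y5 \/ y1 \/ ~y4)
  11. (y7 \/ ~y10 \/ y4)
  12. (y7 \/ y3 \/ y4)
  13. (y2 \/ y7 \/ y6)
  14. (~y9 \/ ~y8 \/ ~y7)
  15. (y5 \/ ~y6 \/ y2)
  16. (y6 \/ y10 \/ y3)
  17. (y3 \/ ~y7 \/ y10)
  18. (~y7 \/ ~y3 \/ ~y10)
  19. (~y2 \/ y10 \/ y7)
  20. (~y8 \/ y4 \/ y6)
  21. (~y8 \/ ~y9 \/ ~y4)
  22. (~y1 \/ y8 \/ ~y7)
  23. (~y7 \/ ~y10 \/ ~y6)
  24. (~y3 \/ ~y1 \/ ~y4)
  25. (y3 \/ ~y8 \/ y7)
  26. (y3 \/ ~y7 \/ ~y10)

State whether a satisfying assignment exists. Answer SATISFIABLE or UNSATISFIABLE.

y5 occurs only positively in the remaining clauses — set y5 = True.
Set y1 = False and propagate.
Try y2 = False.
Set y3 = False and propagate.
The remaining clauses are satisfied by y4 = True, y6 = True, y7 = False, y8 = False, y9 = False, y10 = True.
Every clause has at least one true literal under this assignment.
So y1 = 0, y2 = 0, y3 = 0, y4 = 1, y5 = 1, y6 = 1, y7 = 0, y8 = 0, y9 = 0, y10 = 1 is a satisfying assignment.

SATISFIABLE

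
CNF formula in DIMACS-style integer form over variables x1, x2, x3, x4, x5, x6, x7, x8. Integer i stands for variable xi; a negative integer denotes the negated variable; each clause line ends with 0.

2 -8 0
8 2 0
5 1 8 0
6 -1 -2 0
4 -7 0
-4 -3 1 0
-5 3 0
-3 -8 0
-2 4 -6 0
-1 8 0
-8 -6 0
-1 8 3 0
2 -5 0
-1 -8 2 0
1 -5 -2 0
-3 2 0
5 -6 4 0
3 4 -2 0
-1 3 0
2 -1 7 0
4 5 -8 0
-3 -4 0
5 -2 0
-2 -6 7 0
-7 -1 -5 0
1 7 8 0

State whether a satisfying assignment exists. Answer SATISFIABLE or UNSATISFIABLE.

x2 = True:
  propagation gives x5=True, x3=True, x8=False, x1=False; an empty clause results — contradiction.
x2 = False:
  propagation gives x8=False; an empty clause results — contradiction.
Every branch closes, so no satisfying assignment exists.

UNSATISFIABLE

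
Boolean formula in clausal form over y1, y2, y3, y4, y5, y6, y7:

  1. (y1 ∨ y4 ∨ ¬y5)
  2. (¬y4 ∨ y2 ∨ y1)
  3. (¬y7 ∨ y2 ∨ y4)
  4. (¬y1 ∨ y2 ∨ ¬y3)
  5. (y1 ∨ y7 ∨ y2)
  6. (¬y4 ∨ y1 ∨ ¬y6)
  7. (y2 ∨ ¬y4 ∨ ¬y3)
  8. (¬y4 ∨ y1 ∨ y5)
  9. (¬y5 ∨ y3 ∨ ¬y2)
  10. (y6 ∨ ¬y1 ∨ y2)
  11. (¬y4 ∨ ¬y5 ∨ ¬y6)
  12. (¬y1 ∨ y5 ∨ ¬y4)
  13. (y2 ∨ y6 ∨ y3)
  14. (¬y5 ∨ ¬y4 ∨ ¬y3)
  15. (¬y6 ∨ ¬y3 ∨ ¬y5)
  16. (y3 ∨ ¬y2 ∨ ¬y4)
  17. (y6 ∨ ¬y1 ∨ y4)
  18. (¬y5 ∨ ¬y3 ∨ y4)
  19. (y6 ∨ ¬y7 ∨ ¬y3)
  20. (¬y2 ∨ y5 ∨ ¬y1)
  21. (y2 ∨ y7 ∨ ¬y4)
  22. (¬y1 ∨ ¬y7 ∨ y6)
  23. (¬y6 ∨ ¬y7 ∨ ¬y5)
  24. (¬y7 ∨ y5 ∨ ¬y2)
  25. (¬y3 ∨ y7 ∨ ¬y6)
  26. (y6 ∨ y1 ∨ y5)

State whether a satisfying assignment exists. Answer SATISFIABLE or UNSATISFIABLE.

Set y1 = False and propagate.
Try y2 = True.
Branch on y3: take y3 = False.
  then y5 is forced to False.
  then y4 is forced to False.
  then y7 is forced to False.
  then y6 is forced to True.
Every clause has at least one true literal under this assignment.
So y1=F, y2=T, y3=F, y4=F, y5=F, y6=T, y7=F is a satisfying assignment.

SATISFIABLE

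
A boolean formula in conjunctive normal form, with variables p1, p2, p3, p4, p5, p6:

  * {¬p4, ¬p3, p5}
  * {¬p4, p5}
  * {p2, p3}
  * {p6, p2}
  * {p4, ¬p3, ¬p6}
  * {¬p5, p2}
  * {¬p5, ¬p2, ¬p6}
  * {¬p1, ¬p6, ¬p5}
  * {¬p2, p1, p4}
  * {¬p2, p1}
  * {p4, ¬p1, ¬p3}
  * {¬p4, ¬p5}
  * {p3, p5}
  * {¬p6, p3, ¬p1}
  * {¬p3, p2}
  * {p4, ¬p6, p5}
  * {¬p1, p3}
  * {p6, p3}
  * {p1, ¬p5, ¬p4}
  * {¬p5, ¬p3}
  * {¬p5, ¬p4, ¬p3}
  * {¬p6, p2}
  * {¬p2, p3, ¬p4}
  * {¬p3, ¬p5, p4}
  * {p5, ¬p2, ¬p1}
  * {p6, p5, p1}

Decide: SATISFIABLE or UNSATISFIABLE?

UNSATISFIABLE

p5 = True:
  propagation gives p2=True, p6=False, p1=True, p4=False; an empty clause results — contradiction.
p5 = False:
  propagation gives p4=False, p3=True, p6=False, p2=True; an empty clause results — contradiction.
Every branch closes, so no satisfying assignment exists.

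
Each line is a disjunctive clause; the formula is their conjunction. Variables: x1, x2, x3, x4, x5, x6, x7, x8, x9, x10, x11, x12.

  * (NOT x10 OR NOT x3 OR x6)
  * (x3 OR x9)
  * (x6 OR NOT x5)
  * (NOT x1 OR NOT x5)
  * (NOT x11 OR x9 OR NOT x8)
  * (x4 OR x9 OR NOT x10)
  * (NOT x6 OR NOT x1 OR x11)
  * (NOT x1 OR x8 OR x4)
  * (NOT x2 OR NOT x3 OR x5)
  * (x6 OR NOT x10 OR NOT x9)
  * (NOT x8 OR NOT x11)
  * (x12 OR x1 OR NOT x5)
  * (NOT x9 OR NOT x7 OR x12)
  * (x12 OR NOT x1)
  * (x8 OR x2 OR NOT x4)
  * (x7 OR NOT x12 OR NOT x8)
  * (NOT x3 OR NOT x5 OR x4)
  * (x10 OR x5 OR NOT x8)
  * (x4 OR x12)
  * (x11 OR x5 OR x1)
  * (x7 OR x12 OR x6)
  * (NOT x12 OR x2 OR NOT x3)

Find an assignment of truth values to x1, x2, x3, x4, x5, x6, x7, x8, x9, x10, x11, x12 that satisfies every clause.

x1 = False, x2 = True, x3 = False, x4 = False, x5 = True, x6 = True, x7 = True, x8 = True, x9 = True, x10 = False, x11 = False, x12 = True

Set x1 = False and propagate.
The remaining clauses are satisfied by x2 = True, x3 = False, x4 = False, x5 = True, x6 = True, x7 = True, x8 = True, x9 = True, x10 = False, x11 = False, x12 = True.
Check each clause:
  1. (x6 OR NOT x3 OR NOT x10) — NOT x3 is true.
  2. (x3 OR x9) — x9 is true.
  3. (x6 OR NOT x5) — x6 is true.
  4. (NOT x5 OR NOT x1) — NOT x1 is true.
  5. (NOT x8 OR NOT x11 OR x9) — x9 is true.
  6. (x9 OR NOT x10 OR x4) — x9 is true.
  7. (x11 OR NOT x1 OR NOT x6) — NOT x1 is true.
  8. (x8 OR NOT x1 OR x4) — x8 is true.
  9. (NOT x3 OR NOT x2 OR x5) — x5 is true.
  10. (NOT x9 OR x6 OR NOT x10) — x6 is true.
  11. (NOT x8 OR NOT x11) — NOT x11 is true.
  12. (NOT x5 OR x1 OR x12) — x12 is true.
  13. (NOT x7 OR x12 OR NOT x9) — x12 is true.
  14. (x12 OR NOT x1) — x12 is true.
  15. (x8 OR x2 OR NOT x4) — x8 is true.
  16. (NOT x8 OR NOT x12 OR x7) — x7 is true.
  17. (NOT x5 OR x4 OR NOT x3) — NOT x3 is true.
  18. (x5 OR x10 OR NOT x8) — x5 is true.
  19. (x4 OR x12) — x12 is true.
  20. (x5 OR x1 OR x11) — x5 is true.
  21. (x6 OR x7 OR x12) — x12 is true.
  22. (x2 OR NOT x3 OR NOT x12) — x2 is true.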